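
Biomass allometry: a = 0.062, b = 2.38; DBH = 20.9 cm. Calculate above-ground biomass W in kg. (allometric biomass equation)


Formula: W = a * DBH^b  (allometric power law)
DBH^b = 20.9^2.38 = 1386.5903
W = 0.062 * 1386.5903 = 86.0 kg

86.0


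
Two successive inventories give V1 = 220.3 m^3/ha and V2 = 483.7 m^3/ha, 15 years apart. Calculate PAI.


Formula: PAI = (V_T2 - V_T1) / (T2 - T1)
Volume increment = 483.7 - 220.3 = 263.4 m^3/ha
PAI = 263.4 / 15 = 17.56 m^3/ha/year

17.56


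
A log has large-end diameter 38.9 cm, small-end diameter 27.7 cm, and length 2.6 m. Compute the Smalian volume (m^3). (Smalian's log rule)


Smalian: V = (A1 + A2)/2 * L,  A = pi*(D/200)^2
A1 = pi*(38.9/200)^2 = 0.118847 m^2
A2 = pi*(27.7/200)^2 = 0.060263 m^2
V = (0.118847+0.060263)/2*2.6 = 0.2328 m^3

0.2328


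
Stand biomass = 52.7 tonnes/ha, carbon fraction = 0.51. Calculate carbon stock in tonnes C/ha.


Formula: Carbon Stock = Biomass * Carbon Fraction
C = 52.7 t/ha * 0.51
C = 26.9 t C/ha

26.9


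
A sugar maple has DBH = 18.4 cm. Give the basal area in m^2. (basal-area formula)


Formula: BA = pi * (DBH/2)^2 / 10000  (cm^2 to m^2)
Radius = DBH/2 = 18.4/2 = 9.2 cm
BA = pi * 9.2^2 / 10000
   = 265.9044 cm^2 / 10000
   = 0.0266 m^2

0.0266


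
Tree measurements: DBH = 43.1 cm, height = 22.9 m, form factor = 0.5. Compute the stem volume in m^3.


Formula: V = pi * (DBH/200)^2 * H * ff
Radius = DBH/200 = 43.1/200 = 0.2155 m
Radius^2 = 0.2155^2 = 0.04644025 m^2
V = pi * 0.04644025 * 22.9 * 0.5
V = 1.671 m^3

1.671


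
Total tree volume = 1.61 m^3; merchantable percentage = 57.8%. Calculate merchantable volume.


Formula: MV = V_total * (merchantable_pct / 100)
Merchantable fraction = 57.8% / 100 = 0.578
MV = 1.61 m^3 * 0.578 = 0.931 m^3

0.931


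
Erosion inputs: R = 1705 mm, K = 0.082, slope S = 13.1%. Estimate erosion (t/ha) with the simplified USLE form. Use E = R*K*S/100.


Formula: E = R * K * S / 100  (simplified USLE)
R * K = 1705 * 0.082 = 139.81
E = 139.81 * 13.1 / 100 = 18.32 t/ha

18.32


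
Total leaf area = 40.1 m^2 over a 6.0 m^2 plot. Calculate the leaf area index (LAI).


Formula: LAI = total leaf area / ground area  (dimensionless)
LAI = 40.1 m^2 / 6.0 m^2
LAI = 6.68

6.68


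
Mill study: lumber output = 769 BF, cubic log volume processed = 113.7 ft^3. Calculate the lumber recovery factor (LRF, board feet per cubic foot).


Formula: LRF = Lumber Output (BF) / Log Input (ft^3)
LRF = 769 BF / 113.7 ft^3
LRF = 6.76 BF/ft^3

6.76


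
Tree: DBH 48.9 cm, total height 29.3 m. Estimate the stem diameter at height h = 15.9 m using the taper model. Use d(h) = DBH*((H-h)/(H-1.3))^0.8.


Taper: d(h) = DBH * ((H - h) / (H - 1.3))^0.8
Numerator = H - h = 29.3 - 15.9 = 13.4 m
Denominator = H - 1.3 = 29.3 - 1.3 = 28.0 m
Ratio = 13.4 / 28.0 = 0.47857
d = 48.9 * 0.47857^0.8 = 27.1 cm

27.1


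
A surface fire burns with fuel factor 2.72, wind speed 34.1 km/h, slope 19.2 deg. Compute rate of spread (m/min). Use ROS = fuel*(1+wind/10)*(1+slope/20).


Formula: ROS = fuel * (1 + wind/10) * (1 + slope/20)
Wind factor = 1 + 34.1/10 = 4.41
Slope factor = 1 + 19.2/20 = 1.96
ROS = 2.72 * 4.41 * 1.96 = 23.51 m/min

23.51


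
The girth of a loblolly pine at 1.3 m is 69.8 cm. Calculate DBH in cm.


Formula: DBH = C / pi
DBH = 69.8 / pi
pi = 3.14159...
DBH = 22.2 cm

22.2


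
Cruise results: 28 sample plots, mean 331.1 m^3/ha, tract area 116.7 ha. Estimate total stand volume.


Formula: Total Volume = Mean Volume per ha * Total Area
Total Volume = 331.1 m^3/ha * 116.7 ha
Total Volume = 38639 m^3

38639


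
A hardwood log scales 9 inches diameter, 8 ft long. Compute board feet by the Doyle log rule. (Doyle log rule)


Doyle: BF = (D - 4)^2 * L / 16
Adjusted diameter = 9 - 4 = 5 in
(D-4)^2 = 5^2 = 25
BF = 25 * 8 / 16 = 13 BF

13


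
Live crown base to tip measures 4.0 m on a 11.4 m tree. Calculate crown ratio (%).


Formula: Crown Ratio = (Crown Length / Total Height) * 100
CR = (4.0 m / 11.4 m) * 100
CR = 0.3509 * 100 = 35.1%

35.1


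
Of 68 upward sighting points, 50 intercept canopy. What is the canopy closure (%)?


Formula: Canopy closure = covered points / total points * 100
Closure = 50 / 68 * 100
Closure = 0.7353 * 100 = 73.5%

73.5


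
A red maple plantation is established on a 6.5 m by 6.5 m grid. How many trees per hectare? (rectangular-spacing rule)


Formula: TPH = 10000 m^2/ha / (spacing_x * spacing_y)
Area per tree = 6.5 m * 6.5 m = 42.25 m^2
TPH = 10000 / 42.25 = 237 trees/ha

237


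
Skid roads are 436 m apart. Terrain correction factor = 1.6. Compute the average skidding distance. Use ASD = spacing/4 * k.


Formula: ASD = (spacing / 4) * correction
Uncorrected distance = spacing / 4 = 436 / 4 = 109 m
ASD = 109 * 1.6 = 174 m

174


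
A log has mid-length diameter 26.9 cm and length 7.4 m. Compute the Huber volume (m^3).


Huber: V = Am * L,  Am = pi*(Dm/200)^2
Am = pi*(26.9/200)^2 = 0.056832 m^2
V = 0.056832*7.4 = 0.4206 m^3

0.4206


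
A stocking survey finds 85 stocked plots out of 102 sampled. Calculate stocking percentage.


Formula: Stocking % = stocked plots / total plots * 100
Stocking = 85 / 102 * 100
Stocking = 0.8333 * 100 = 83.3%

83.3


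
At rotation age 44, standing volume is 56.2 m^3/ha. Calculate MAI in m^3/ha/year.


Formula: MAI = Total Volume / Stand Age
MAI = 56.2 m^3/ha / 44 years
MAI = 1.28 m^3/ha/year

1.28


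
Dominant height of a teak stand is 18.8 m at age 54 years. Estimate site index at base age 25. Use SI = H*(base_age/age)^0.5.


Formula: SI = H_dom * (base_age / age)^0.5
Age ratio = 25 / 54 = 0.46296
sqrt(age_ratio) = 0.68041
SI = 18.8 * 0.68041 = 12.8 m

12.8


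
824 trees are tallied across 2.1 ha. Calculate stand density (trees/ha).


Formula: Stand Density = N_trees / Area_ha
Density = 824 trees / 2.1 ha
Density = 392 trees/ha

392


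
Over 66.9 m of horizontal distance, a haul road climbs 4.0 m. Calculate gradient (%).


Formula: Gradient = rise / run * 100
Gradient = 4.0 / 66.9 * 100 = 6.0%

6.0


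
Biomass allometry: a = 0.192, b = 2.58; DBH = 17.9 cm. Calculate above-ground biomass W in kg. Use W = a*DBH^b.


Formula: W = a * DBH^b  (allometric power law)
DBH^b = 17.9^2.58 = 1707.5004
W = 0.192 * 1707.5004 = 327.8 kg

327.8


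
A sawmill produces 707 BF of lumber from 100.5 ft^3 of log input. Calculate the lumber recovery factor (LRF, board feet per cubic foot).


Formula: LRF = Lumber Output (BF) / Log Input (ft^3)
LRF = 707 BF / 100.5 ft^3
LRF = 7.03 BF/ft^3

7.03


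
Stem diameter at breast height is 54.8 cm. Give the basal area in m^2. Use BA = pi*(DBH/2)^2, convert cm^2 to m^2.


Formula: BA = pi * (DBH/2)^2 / 10000  (cm^2 to m^2)
Radius = DBH/2 = 54.8/2 = 27.4 cm
BA = pi * 27.4^2 / 10000
   = 2358.5821 cm^2 / 10000
   = 0.2359 m^2

0.2359


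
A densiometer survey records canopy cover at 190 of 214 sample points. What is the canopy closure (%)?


Formula: Canopy closure = covered points / total points * 100
Closure = 190 / 214 * 100
Closure = 0.8879 * 100 = 88.8%

88.8


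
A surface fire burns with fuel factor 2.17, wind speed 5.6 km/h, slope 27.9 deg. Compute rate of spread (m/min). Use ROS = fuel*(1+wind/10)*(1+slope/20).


Formula: ROS = fuel * (1 + wind/10) * (1 + slope/20)
Wind factor = 1 + 5.6/10 = 1.56
Slope factor = 1 + 27.9/20 = 2.395
ROS = 2.17 * 1.56 * 2.395 = 8.11 m/min

8.11


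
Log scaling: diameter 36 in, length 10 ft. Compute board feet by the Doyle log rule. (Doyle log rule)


Doyle: BF = (D - 4)^2 * L / 16
Adjusted diameter = 36 - 4 = 32 in
(D-4)^2 = 32^2 = 1024
BF = 1024 * 10 / 16 = 640 BF

640


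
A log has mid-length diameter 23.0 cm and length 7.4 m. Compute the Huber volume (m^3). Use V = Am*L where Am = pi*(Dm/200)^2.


Huber: V = Am * L,  Am = pi*(Dm/200)^2
Am = pi*(23.0/200)^2 = 0.041548 m^2
V = 0.041548*7.4 = 0.3075 m^3

0.3075


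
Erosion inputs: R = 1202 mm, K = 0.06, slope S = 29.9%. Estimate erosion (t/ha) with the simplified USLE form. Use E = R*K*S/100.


Formula: E = R * K * S / 100  (simplified USLE)
R * K = 1202 * 0.06 = 72.12
E = 72.12 * 29.9 / 100 = 21.56 t/ha

21.56


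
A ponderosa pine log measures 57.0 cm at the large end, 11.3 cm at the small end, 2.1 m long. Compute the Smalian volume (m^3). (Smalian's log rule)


Smalian: V = (A1 + A2)/2 * L,  A = pi*(D/200)^2
A1 = pi*(57.0/200)^2 = 0.255176 m^2
A2 = pi*(11.3/200)^2 = 0.010029 m^2
V = (0.255176+0.010029)/2*2.1 = 0.2785 m^3

0.2785


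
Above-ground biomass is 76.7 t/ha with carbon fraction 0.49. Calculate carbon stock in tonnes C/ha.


Formula: Carbon Stock = Biomass * Carbon Fraction
C = 76.7 t/ha * 0.49
C = 37.6 t C/ha

37.6


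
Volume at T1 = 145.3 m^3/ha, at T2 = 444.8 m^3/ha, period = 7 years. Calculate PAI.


Formula: PAI = (V_T2 - V_T1) / (T2 - T1)
Volume increment = 444.8 - 145.3 = 299.5 m^3/ha
PAI = 299.5 / 7 = 42.79 m^3/ha/year

42.79


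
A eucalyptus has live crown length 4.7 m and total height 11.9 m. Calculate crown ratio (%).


Formula: Crown Ratio = (Crown Length / Total Height) * 100
CR = (4.7 m / 11.9 m) * 100
CR = 0.395 * 100 = 39.5%

39.5


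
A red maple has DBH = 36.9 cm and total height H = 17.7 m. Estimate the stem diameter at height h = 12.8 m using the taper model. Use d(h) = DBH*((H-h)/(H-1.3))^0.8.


Taper: d(h) = DBH * ((H - h) / (H - 1.3))^0.8
Numerator = H - h = 17.7 - 12.8 = 4.9 m
Denominator = H - 1.3 = 17.7 - 1.3 = 16.4 m
Ratio = 4.9 / 16.4 = 0.29878
d = 36.9 * 0.29878^0.8 = 14.0 cm

14.0


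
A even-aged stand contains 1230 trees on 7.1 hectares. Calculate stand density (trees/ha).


Formula: Stand Density = N_trees / Area_ha
Density = 1230 trees / 7.1 ha
Density = 173 trees/ha

173


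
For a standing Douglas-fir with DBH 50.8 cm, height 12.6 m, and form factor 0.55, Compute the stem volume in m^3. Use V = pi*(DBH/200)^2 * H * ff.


Formula: V = pi * (DBH/200)^2 * H * ff
Radius = DBH/200 = 50.8/200 = 0.254 m
Radius^2 = 0.254^2 = 0.064516 m^2
V = pi * 0.064516 * 12.6 * 0.55
V = 1.405 m^3

1.405


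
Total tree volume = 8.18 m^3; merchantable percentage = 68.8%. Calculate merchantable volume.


Formula: MV = V_total * (merchantable_pct / 100)
Merchantable fraction = 68.8% / 100 = 0.688
MV = 8.18 m^3 * 0.688 = 5.628 m^3

5.628


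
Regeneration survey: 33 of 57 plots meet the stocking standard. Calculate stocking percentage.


Formula: Stocking % = stocked plots / total plots * 100
Stocking = 33 / 57 * 100
Stocking = 0.5789 * 100 = 57.9%

57.9


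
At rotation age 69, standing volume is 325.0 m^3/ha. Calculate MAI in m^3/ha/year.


Formula: MAI = Total Volume / Stand Age
MAI = 325.0 m^3/ha / 69 years
MAI = 4.71 m^3/ha/year

4.71


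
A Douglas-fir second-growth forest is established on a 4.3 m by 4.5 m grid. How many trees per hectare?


Formula: TPH = 10000 m^2/ha / (spacing_x * spacing_y)
Area per tree = 4.3 m * 4.5 m = 19.35 m^2
TPH = 10000 / 19.35 = 517 trees/ha

517


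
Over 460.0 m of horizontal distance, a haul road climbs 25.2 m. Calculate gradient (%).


Formula: Gradient = rise / run * 100
Gradient = 25.2 / 460.0 * 100 = 5.5%

5.5


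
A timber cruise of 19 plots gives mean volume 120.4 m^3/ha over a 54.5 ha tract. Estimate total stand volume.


Formula: Total Volume = Mean Volume per ha * Total Area
Total Volume = 120.4 m^3/ha * 54.5 ha
Total Volume = 6562 m^3

6562


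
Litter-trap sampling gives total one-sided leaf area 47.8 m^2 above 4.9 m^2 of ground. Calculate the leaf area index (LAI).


Formula: LAI = total leaf area / ground area  (dimensionless)
LAI = 47.8 m^2 / 4.9 m^2
LAI = 9.76

9.76


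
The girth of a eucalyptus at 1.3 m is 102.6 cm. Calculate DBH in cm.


Formula: DBH = C / pi
DBH = 102.6 / pi
pi = 3.14159...
DBH = 32.7 cm

32.7


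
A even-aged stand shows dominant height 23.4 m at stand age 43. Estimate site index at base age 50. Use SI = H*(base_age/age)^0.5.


Formula: SI = H_dom * (base_age / age)^0.5
Age ratio = 50 / 43 = 1.16279
sqrt(age_ratio) = 1.07833
SI = 23.4 * 1.07833 = 25.2 m

25.2


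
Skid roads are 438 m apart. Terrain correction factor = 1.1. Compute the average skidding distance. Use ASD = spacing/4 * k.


Formula: ASD = (spacing / 4) * correction
Uncorrected distance = spacing / 4 = 438 / 4 = 109.5 m
ASD = 109.5 * 1.1 = 120 m

120


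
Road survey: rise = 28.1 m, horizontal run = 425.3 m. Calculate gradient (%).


Formula: Gradient = rise / run * 100
Gradient = 28.1 / 425.3 * 100 = 6.6%

6.6


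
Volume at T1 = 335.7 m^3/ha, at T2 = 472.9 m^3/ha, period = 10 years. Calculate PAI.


Formula: PAI = (V_T2 - V_T1) / (T2 - T1)
Volume increment = 472.9 - 335.7 = 137.2 m^3/ha
PAI = 137.2 / 10 = 13.72 m^3/ha/year

13.72


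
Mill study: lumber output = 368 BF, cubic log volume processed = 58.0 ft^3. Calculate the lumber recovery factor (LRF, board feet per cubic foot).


Formula: LRF = Lumber Output (BF) / Log Input (ft^3)
LRF = 368 BF / 58.0 ft^3
LRF = 6.34 BF/ft^3

6.34


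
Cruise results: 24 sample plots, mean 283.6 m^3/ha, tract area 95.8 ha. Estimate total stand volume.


Formula: Total Volume = Mean Volume per ha * Total Area
Total Volume = 283.6 m^3/ha * 95.8 ha
Total Volume = 27169 m^3

27169


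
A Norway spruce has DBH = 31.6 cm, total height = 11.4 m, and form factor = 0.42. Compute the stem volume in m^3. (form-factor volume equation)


Formula: V = pi * (DBH/200)^2 * H * ff
Radius = DBH/200 = 31.6/200 = 0.158 m
Radius^2 = 0.158^2 = 0.024964 m^2
V = pi * 0.024964 * 11.4 * 0.42
V = 0.376 m^3

0.376


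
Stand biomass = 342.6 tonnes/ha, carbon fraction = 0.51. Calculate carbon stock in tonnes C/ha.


Formula: Carbon Stock = Biomass * Carbon Fraction
C = 342.6 t/ha * 0.51
C = 174.7 t C/ha

174.7


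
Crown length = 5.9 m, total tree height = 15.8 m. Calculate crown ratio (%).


Formula: Crown Ratio = (Crown Length / Total Height) * 100
CR = (5.9 m / 15.8 m) * 100
CR = 0.3734 * 100 = 37.3%

37.3


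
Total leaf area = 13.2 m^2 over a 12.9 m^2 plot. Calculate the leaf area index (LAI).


Formula: LAI = total leaf area / ground area  (dimensionless)
LAI = 13.2 m^2 / 12.9 m^2
LAI = 1.02

1.02


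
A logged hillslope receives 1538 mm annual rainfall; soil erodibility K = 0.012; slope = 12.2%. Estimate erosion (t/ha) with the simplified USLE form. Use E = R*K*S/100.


Formula: E = R * K * S / 100  (simplified USLE)
R * K = 1538 * 0.012 = 18.456
E = 18.456 * 12.2 / 100 = 2.25 t/ha

2.25


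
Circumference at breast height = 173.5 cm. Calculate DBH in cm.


Formula: DBH = C / pi
DBH = 173.5 / pi
pi = 3.14159...
DBH = 55.2 cm

55.2


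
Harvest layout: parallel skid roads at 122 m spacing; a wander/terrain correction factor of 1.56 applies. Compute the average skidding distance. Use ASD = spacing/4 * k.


Formula: ASD = (spacing / 4) * correction
Uncorrected distance = spacing / 4 = 122 / 4 = 30.5 m
ASD = 30.5 * 1.56 = 48 m

48


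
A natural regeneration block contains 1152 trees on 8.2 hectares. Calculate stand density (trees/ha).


Formula: Stand Density = N_trees / Area_ha
Density = 1152 trees / 8.2 ha
Density = 140 trees/ha

140


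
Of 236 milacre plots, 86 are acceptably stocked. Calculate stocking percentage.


Formula: Stocking % = stocked plots / total plots * 100
Stocking = 86 / 236 * 100
Stocking = 0.3644 * 100 = 36.4%

36.4


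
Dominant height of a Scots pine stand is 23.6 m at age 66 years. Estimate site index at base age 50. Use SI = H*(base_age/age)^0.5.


Formula: SI = H_dom * (base_age / age)^0.5
Age ratio = 50 / 66 = 0.75758
sqrt(age_ratio) = 0.87039
SI = 23.6 * 0.87039 = 20.5 m

20.5


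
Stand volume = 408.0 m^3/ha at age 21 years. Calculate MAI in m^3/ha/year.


Formula: MAI = Total Volume / Stand Age
MAI = 408.0 m^3/ha / 21 years
MAI = 19.43 m^3/ha/year

19.43


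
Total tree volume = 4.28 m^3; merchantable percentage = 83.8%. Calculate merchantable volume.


Formula: MV = V_total * (merchantable_pct / 100)
Merchantable fraction = 83.8% / 100 = 0.838
MV = 4.28 m^3 * 0.838 = 3.587 m^3

3.587


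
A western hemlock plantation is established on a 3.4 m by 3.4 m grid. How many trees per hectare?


Formula: TPH = 10000 m^2/ha / (spacing_x * spacing_y)
Area per tree = 3.4 m * 3.4 m = 11.56 m^2
TPH = 10000 / 11.56 = 865 trees/ha

865


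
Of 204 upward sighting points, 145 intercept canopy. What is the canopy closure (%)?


Formula: Canopy closure = covered points / total points * 100
Closure = 145 / 204 * 100
Closure = 0.7108 * 100 = 71.1%

71.1


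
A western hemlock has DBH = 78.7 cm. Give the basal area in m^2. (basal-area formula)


Formula: BA = pi * (DBH/2)^2 / 10000  (cm^2 to m^2)
Radius = DBH/2 = 78.7/2 = 39.35 cm
BA = pi * 39.35^2 / 10000
   = 4864.5128 cm^2 / 10000
   = 0.4865 m^2

0.4865


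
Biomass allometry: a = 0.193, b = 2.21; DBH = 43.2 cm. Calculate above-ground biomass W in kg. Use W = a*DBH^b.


Formula: W = a * DBH^b  (allometric power law)
DBH^b = 43.2^2.21 = 4115.4666
W = 0.193 * 4115.4666 = 794.3 kg

794.3


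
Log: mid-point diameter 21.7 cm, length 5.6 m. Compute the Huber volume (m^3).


Huber: V = Am * L,  Am = pi*(Dm/200)^2
Am = pi*(21.7/200)^2 = 0.036984 m^2
V = 0.036984*5.6 = 0.2071 m^3

0.2071


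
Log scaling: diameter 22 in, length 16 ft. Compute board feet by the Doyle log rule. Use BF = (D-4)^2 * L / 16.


Doyle: BF = (D - 4)^2 * L / 16
Adjusted diameter = 22 - 4 = 18 in
(D-4)^2 = 18^2 = 324
BF = 324 * 16 / 16 = 324 BF

324


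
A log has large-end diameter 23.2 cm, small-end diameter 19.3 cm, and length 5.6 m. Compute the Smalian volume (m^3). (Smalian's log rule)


Smalian: V = (A1 + A2)/2 * L,  A = pi*(D/200)^2
A1 = pi*(23.2/200)^2 = 0.042273 m^2
A2 = pi*(19.3/200)^2 = 0.029255 m^2
V = (0.042273+0.029255)/2*5.6 = 0.2003 m^3

0.2003


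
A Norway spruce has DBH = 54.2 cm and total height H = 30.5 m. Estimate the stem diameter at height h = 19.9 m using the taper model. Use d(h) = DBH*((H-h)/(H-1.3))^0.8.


Taper: d(h) = DBH * ((H - h) / (H - 1.3))^0.8
Numerator = H - h = 30.5 - 19.9 = 10.6 m
Denominator = H - 1.3 = 30.5 - 1.3 = 29.2 m
Ratio = 10.6 / 29.2 = 0.36301
d = 54.2 * 0.36301^0.8 = 24.1 cm

24.1


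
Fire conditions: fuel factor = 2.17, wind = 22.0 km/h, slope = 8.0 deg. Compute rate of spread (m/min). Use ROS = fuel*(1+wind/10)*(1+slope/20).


Formula: ROS = fuel * (1 + wind/10) * (1 + slope/20)
Wind factor = 1 + 22.0/10 = 3.2
Slope factor = 1 + 8.0/20 = 1.4
ROS = 2.17 * 3.2 * 1.4 = 9.72 m/min

9.72


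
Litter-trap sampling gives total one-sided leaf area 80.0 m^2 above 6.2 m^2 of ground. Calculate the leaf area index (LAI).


Formula: LAI = total leaf area / ground area  (dimensionless)
LAI = 80.0 m^2 / 6.2 m^2
LAI = 12.9

12.9


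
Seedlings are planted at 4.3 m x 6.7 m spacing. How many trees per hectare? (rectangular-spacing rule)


Formula: TPH = 10000 m^2/ha / (spacing_x * spacing_y)
Area per tree = 4.3 m * 6.7 m = 28.81 m^2
TPH = 10000 / 28.81 = 347 trees/ha

347


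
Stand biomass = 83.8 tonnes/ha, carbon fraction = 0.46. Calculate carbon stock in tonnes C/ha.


Formula: Carbon Stock = Biomass * Carbon Fraction
C = 83.8 t/ha * 0.46
C = 38.5 t C/ha

38.5


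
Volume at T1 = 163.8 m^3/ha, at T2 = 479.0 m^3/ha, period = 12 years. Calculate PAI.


Formula: PAI = (V_T2 - V_T1) / (T2 - T1)
Volume increment = 479.0 - 163.8 = 315.2 m^3/ha
PAI = 315.2 / 12 = 26.27 m^3/ha/year

26.27


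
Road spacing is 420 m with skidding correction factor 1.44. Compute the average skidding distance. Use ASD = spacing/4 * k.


Formula: ASD = (spacing / 4) * correction
Uncorrected distance = spacing / 4 = 420 / 4 = 105 m
ASD = 105 * 1.44 = 151 m

151


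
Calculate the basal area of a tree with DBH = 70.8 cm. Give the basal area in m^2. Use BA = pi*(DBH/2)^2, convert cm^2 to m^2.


Formula: BA = pi * (DBH/2)^2 / 10000  (cm^2 to m^2)
Radius = DBH/2 = 70.8/2 = 35.4 cm
BA = pi * 35.4^2 / 10000
   = 3936.9182 cm^2 / 10000
   = 0.3937 m^2

0.3937


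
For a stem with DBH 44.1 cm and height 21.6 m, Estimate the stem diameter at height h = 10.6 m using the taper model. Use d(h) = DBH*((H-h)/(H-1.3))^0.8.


Taper: d(h) = DBH * ((H - h) / (H - 1.3))^0.8
Numerator = H - h = 21.6 - 10.6 = 11.0 m
Denominator = H - 1.3 = 21.6 - 1.3 = 20.3 m
Ratio = 11.0 / 20.3 = 0.54187
d = 44.1 * 0.54187^0.8 = 27.0 cm

27.0


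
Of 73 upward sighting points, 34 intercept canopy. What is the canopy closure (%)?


Formula: Canopy closure = covered points / total points * 100
Closure = 34 / 73 * 100
Closure = 0.4658 * 100 = 46.6%

46.6


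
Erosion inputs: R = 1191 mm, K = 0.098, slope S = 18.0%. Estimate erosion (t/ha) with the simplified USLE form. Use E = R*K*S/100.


Formula: E = R * K * S / 100  (simplified USLE)
R * K = 1191 * 0.098 = 116.718
E = 116.718 * 18.0 / 100 = 21.01 t/ha

21.01


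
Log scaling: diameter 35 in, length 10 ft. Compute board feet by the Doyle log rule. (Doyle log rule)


Doyle: BF = (D - 4)^2 * L / 16
Adjusted diameter = 35 - 4 = 31 in
(D-4)^2 = 31^2 = 961
BF = 961 * 10 / 16 = 601 BF

601


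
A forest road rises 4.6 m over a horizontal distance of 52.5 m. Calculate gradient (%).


Formula: Gradient = rise / run * 100
Gradient = 4.6 / 52.5 * 100 = 8.8%

8.8


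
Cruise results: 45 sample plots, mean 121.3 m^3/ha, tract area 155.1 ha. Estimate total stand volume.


Formula: Total Volume = Mean Volume per ha * Total Area
Total Volume = 121.3 m^3/ha * 155.1 ha
Total Volume = 18814 m^3

18814


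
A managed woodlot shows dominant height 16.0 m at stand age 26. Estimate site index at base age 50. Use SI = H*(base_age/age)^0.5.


Formula: SI = H_dom * (base_age / age)^0.5
Age ratio = 50 / 26 = 1.92308
sqrt(age_ratio) = 1.38675
SI = 16.0 * 1.38675 = 22.2 m

22.2


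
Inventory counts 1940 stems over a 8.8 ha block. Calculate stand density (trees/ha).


Formula: Stand Density = N_trees / Area_ha
Density = 1940 trees / 8.8 ha
Density = 220 trees/ha

220


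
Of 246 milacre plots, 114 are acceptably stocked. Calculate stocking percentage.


Formula: Stocking % = stocked plots / total plots * 100
Stocking = 114 / 246 * 100
Stocking = 0.4634 * 100 = 46.3%

46.3


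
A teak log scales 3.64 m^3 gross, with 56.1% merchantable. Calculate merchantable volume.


Formula: MV = V_total * (merchantable_pct / 100)
Merchantable fraction = 56.1% / 100 = 0.561
MV = 3.64 m^3 * 0.561 = 2.042 m^3

2.042


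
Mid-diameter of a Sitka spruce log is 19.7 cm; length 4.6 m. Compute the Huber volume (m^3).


Huber: V = Am * L,  Am = pi*(Dm/200)^2
Am = pi*(19.7/200)^2 = 0.030481 m^2
V = 0.030481*4.6 = 0.1402 m^3

0.1402


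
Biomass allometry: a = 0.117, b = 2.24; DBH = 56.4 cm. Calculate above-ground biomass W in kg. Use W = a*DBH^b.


Formula: W = a * DBH^b  (allometric power law)
DBH^b = 56.4^2.24 = 8372.6935
W = 0.117 * 8372.6935 = 979.6 kg

979.6


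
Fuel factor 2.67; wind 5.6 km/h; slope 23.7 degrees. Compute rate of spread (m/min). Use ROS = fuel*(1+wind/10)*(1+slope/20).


Formula: ROS = fuel * (1 + wind/10) * (1 + slope/20)
Wind factor = 1 + 5.6/10 = 1.56
Slope factor = 1 + 23.7/20 = 2.185
ROS = 2.67 * 1.56 * 2.185 = 9.1 m/min

9.1


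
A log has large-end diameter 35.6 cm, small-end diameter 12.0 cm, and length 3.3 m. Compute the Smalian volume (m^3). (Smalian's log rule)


Smalian: V = (A1 + A2)/2 * L,  A = pi*(D/200)^2
A1 = pi*(35.6/200)^2 = 0.099538 m^2
A2 = pi*(12.0/200)^2 = 0.01131 m^2
V = (0.099538+0.01131)/2*3.3 = 0.1829 m^3

0.1829


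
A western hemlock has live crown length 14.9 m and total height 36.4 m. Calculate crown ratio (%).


Formula: Crown Ratio = (Crown Length / Total Height) * 100
CR = (14.9 m / 36.4 m) * 100
CR = 0.4093 * 100 = 40.9%

40.9


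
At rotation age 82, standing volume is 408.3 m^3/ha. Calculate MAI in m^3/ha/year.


Formula: MAI = Total Volume / Stand Age
MAI = 408.3 m^3/ha / 82 years
MAI = 4.98 m^3/ha/year

4.98


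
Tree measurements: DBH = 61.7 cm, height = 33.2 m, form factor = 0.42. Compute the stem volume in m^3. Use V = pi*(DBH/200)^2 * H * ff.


Formula: V = pi * (DBH/200)^2 * H * ff
Radius = DBH/200 = 61.7/200 = 0.3085 m
Radius^2 = 0.3085^2 = 0.09517225 m^2
V = pi * 0.09517225 * 33.2 * 0.42
V = 4.169 m^3

4.169


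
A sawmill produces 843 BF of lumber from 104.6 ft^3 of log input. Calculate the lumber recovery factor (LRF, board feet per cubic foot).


Formula: LRF = Lumber Output (BF) / Log Input (ft^3)
LRF = 843 BF / 104.6 ft^3
LRF = 8.06 BF/ft^3

8.06


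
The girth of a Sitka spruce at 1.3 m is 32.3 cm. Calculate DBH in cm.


Formula: DBH = C / pi
DBH = 32.3 / pi
pi = 3.14159...
DBH = 10.3 cm

10.3


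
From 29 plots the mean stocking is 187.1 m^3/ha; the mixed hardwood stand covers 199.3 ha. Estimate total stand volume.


Formula: Total Volume = Mean Volume per ha * Total Area
Total Volume = 187.1 m^3/ha * 199.3 ha
Total Volume = 37289 m^3

37289


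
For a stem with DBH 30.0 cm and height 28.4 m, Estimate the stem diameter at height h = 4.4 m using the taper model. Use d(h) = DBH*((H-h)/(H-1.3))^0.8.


Taper: d(h) = DBH * ((H - h) / (H - 1.3))^0.8
Numerator = H - h = 28.4 - 4.4 = 24.0 m
Denominator = H - 1.3 = 28.4 - 1.3 = 27.1 m
Ratio = 24.0 / 27.1 = 0.88561
d = 30.0 * 0.88561^0.8 = 27.2 cm

27.2


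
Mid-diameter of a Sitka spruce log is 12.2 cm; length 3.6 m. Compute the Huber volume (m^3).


Huber: V = Am * L,  Am = pi*(Dm/200)^2
Am = pi*(12.2/200)^2 = 0.01169 m^2
V = 0.01169*3.6 = 0.0421 m^3

0.0421


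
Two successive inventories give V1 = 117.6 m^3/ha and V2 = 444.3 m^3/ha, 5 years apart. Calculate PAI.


Formula: PAI = (V_T2 - V_T1) / (T2 - T1)
Volume increment = 444.3 - 117.6 = 326.7 m^3/ha
PAI = 326.7 / 5 = 65.34 m^3/ha/year

65.34


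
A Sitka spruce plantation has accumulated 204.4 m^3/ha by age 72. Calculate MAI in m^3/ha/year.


Formula: MAI = Total Volume / Stand Age
MAI = 204.4 m^3/ha / 72 years
MAI = 2.84 m^3/ha/year

2.84


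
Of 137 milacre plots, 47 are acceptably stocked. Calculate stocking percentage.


Formula: Stocking % = stocked plots / total plots * 100
Stocking = 47 / 137 * 100
Stocking = 0.3431 * 100 = 34.3%

34.3


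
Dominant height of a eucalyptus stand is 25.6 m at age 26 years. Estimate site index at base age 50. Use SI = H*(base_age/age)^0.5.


Formula: SI = H_dom * (base_age / age)^0.5
Age ratio = 50 / 26 = 1.92308
sqrt(age_ratio) = 1.38675
SI = 25.6 * 1.38675 = 35.5 m

35.5


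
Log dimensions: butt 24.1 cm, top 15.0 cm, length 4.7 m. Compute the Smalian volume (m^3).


Smalian: V = (A1 + A2)/2 * L,  A = pi*(D/200)^2
A1 = pi*(24.1/200)^2 = 0.045617 m^2
A2 = pi*(15.0/200)^2 = 0.017671 m^2
V = (0.045617+0.017671)/2*4.7 = 0.1487 m^3

0.1487


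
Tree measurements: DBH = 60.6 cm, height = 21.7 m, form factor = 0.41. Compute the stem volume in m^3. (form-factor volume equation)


Formula: V = pi * (DBH/200)^2 * H * ff
Radius = DBH/200 = 60.6/200 = 0.303 m
Radius^2 = 0.303^2 = 0.091809 m^2
V = pi * 0.091809 * 21.7 * 0.41
V = 2.566 m^3

2.566


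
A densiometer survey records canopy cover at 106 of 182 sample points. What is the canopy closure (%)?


Formula: Canopy closure = covered points / total points * 100
Closure = 106 / 182 * 100
Closure = 0.5824 * 100 = 58.2%

58.2


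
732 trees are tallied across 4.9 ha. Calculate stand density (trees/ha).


Formula: Stand Density = N_trees / Area_ha
Density = 732 trees / 4.9 ha
Density = 149 trees/ha

149


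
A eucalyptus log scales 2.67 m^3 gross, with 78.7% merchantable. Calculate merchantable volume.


Formula: MV = V_total * (merchantable_pct / 100)
Merchantable fraction = 78.7% / 100 = 0.787
MV = 2.67 m^3 * 0.787 = 2.101 m^3

2.101


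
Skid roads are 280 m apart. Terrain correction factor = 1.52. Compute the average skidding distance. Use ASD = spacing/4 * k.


Formula: ASD = (spacing / 4) * correction
Uncorrected distance = spacing / 4 = 280 / 4 = 70 m
ASD = 70 * 1.52 = 106 m

106


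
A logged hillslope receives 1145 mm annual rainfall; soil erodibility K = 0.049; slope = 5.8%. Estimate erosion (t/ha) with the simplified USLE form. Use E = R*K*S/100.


Formula: E = R * K * S / 100  (simplified USLE)
R * K = 1145 * 0.049 = 56.105
E = 56.105 * 5.8 / 100 = 3.25 t/ha

3.25


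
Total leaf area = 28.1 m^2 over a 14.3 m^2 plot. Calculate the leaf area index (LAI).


Formula: LAI = total leaf area / ground area  (dimensionless)
LAI = 28.1 m^2 / 14.3 m^2
LAI = 1.97

1.97


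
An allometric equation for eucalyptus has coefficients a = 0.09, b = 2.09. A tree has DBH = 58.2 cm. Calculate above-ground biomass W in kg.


Formula: W = a * DBH^b  (allometric power law)
DBH^b = 58.2^2.09 = 4883.026
W = 0.09 * 4883.026 = 439.5 kg

439.5


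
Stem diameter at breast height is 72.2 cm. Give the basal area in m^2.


Formula: BA = pi * (DBH/2)^2 / 10000  (cm^2 to m^2)
Radius = DBH/2 = 72.2/2 = 36.1 cm
BA = pi * 36.1^2 / 10000
   = 4094.155 cm^2 / 10000
   = 0.4094 m^2

0.4094


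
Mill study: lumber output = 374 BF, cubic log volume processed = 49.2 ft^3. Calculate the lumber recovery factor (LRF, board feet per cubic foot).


Formula: LRF = Lumber Output (BF) / Log Input (ft^3)
LRF = 374 BF / 49.2 ft^3
LRF = 7.6 BF/ft^3

7.6


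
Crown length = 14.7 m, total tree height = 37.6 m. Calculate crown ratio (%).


Formula: Crown Ratio = (Crown Length / Total Height) * 100
CR = (14.7 m / 37.6 m) * 100
CR = 0.391 * 100 = 39.1%

39.1


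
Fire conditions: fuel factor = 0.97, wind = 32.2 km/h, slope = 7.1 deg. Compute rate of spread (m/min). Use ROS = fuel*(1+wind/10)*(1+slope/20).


Formula: ROS = fuel * (1 + wind/10) * (1 + slope/20)
Wind factor = 1 + 32.2/10 = 4.22
Slope factor = 1 + 7.1/20 = 1.355
ROS = 0.97 * 4.22 * 1.355 = 5.55 m/min

5.55


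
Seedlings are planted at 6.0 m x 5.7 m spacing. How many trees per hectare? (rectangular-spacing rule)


Formula: TPH = 10000 m^2/ha / (spacing_x * spacing_y)
Area per tree = 6.0 m * 5.7 m = 34.2 m^2
TPH = 10000 / 34.2 = 292 trees/ha

292


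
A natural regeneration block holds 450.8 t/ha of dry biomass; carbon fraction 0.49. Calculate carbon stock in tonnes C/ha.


Formula: Carbon Stock = Biomass * Carbon Fraction
C = 450.8 t/ha * 0.49
C = 220.9 t C/ha

220.9


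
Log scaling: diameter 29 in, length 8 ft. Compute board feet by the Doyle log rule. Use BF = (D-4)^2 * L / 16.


Doyle: BF = (D - 4)^2 * L / 16
Adjusted diameter = 29 - 4 = 25 in
(D-4)^2 = 25^2 = 625
BF = 625 * 8 / 16 = 313 BF

313


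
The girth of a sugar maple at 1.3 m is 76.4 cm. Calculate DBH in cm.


Formula: DBH = C / pi
DBH = 76.4 / pi
pi = 3.14159...
DBH = 24.3 cm

24.3


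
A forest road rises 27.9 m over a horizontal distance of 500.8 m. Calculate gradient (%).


Formula: Gradient = rise / run * 100
Gradient = 27.9 / 500.8 * 100 = 5.6%

5.6


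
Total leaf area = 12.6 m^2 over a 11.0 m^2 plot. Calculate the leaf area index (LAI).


Formula: LAI = total leaf area / ground area  (dimensionless)
LAI = 12.6 m^2 / 11.0 m^2
LAI = 1.15

1.15


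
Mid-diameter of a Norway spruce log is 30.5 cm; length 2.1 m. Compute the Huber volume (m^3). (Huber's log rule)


Huber: V = Am * L,  Am = pi*(Dm/200)^2
Am = pi*(30.5/200)^2 = 0.073062 m^2
V = 0.073062*2.1 = 0.1534 m^3

0.1534


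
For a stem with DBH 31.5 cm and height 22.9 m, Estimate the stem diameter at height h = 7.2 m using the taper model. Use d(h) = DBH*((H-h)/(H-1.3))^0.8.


Taper: d(h) = DBH * ((H - h) / (H - 1.3))^0.8
Numerator = H - h = 22.9 - 7.2 = 15.7 m
Denominator = H - 1.3 = 22.9 - 1.3 = 21.6 m
Ratio = 15.7 / 21.6 = 0.72685
d = 31.5 * 0.72685^0.8 = 24.4 cm

24.4


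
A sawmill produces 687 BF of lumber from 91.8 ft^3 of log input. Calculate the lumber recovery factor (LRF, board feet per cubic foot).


Formula: LRF = Lumber Output (BF) / Log Input (ft^3)
LRF = 687 BF / 91.8 ft^3
LRF = 7.48 BF/ft^3

7.48


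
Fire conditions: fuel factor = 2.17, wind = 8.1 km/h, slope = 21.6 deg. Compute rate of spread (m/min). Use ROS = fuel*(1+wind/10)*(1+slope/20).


Formula: ROS = fuel * (1 + wind/10) * (1 + slope/20)
Wind factor = 1 + 8.1/10 = 1.81
Slope factor = 1 + 21.6/20 = 2.08
ROS = 2.17 * 1.81 * 2.08 = 8.17 m/min

8.17


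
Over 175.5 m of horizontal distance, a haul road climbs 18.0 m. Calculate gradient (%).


Formula: Gradient = rise / run * 100
Gradient = 18.0 / 175.5 * 100 = 10.3%

10.3


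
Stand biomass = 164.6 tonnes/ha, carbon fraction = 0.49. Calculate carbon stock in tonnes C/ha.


Formula: Carbon Stock = Biomass * Carbon Fraction
C = 164.6 t/ha * 0.49
C = 80.7 t C/ha

80.7


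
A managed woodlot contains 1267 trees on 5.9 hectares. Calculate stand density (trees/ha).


Formula: Stand Density = N_trees / Area_ha
Density = 1267 trees / 5.9 ha
Density = 215 trees/ha

215


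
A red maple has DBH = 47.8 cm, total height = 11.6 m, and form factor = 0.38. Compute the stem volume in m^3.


Formula: V = pi * (DBH/200)^2 * H * ff
Radius = DBH/200 = 47.8/200 = 0.239 m
Radius^2 = 0.239^2 = 0.057121 m^2
V = pi * 0.057121 * 11.6 * 0.38
V = 0.791 m^3

0.791


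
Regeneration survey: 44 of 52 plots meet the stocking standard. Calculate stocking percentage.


Formula: Stocking % = stocked plots / total plots * 100
Stocking = 44 / 52 * 100
Stocking = 0.8462 * 100 = 84.6%

84.6


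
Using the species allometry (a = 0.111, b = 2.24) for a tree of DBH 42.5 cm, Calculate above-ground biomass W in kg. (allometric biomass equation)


Formula: W = a * DBH^b  (allometric power law)
DBH^b = 42.5^2.24 = 4442.1294
W = 0.111 * 4442.1294 = 493.1 kg

493.1


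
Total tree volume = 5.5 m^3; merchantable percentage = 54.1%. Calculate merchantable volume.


Formula: MV = V_total * (merchantable_pct / 100)
Merchantable fraction = 54.1% / 100 = 0.541
MV = 5.5 m^3 * 0.541 = 2.976 m^3

2.976


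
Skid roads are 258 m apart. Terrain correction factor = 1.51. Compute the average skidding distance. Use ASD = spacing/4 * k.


Formula: ASD = (spacing / 4) * correction
Uncorrected distance = spacing / 4 = 258 / 4 = 64.5 m
ASD = 64.5 * 1.51 = 97 m

97


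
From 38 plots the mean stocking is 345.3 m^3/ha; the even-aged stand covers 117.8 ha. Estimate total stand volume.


Formula: Total Volume = Mean Volume per ha * Total Area
Total Volume = 345.3 m^3/ha * 117.8 ha
Total Volume = 40676 m^3

40676


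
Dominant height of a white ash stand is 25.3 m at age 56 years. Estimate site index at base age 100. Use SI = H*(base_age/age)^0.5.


Formula: SI = H_dom * (base_age / age)^0.5
Age ratio = 100 / 56 = 1.78571
sqrt(age_ratio) = 1.33631
SI = 25.3 * 1.33631 = 33.8 m

33.8


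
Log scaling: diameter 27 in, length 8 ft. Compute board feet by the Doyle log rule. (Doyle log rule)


Doyle: BF = (D - 4)^2 * L / 16
Adjusted diameter = 27 - 4 = 23 in
(D-4)^2 = 23^2 = 529
BF = 529 * 8 / 16 = 265 BF

265


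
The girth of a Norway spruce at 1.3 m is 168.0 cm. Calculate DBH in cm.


Formula: DBH = C / pi
DBH = 168.0 / pi
pi = 3.14159...
DBH = 53.5 cm

53.5


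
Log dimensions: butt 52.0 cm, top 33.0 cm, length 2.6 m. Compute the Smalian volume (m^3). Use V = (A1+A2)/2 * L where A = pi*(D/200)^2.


Smalian: V = (A1 + A2)/2 * L,  A = pi*(D/200)^2
A1 = pi*(52.0/200)^2 = 0.212372 m^2
A2 = pi*(33.0/200)^2 = 0.08553 m^2
V = (0.212372+0.08553)/2*2.6 = 0.3873 m^3

0.3873


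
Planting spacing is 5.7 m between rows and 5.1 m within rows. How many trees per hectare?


Formula: TPH = 10000 m^2/ha / (spacing_x * spacing_y)
Area per tree = 5.7 m * 5.1 m = 29.07 m^2
TPH = 10000 / 29.07 = 344 trees/ha

344


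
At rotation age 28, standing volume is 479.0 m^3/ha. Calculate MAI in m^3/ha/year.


Formula: MAI = Total Volume / Stand Age
MAI = 479.0 m^3/ha / 28 years
MAI = 17.11 m^3/ha/year

17.11


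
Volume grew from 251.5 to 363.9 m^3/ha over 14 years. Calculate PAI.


Formula: PAI = (V_T2 - V_T1) / (T2 - T1)
Volume increment = 363.9 - 251.5 = 112.4 m^3/ha
PAI = 112.4 / 14 = 8.03 m^3/ha/year

8.03


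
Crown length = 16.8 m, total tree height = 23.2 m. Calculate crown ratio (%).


Formula: Crown Ratio = (Crown Length / Total Height) * 100
CR = (16.8 m / 23.2 m) * 100
CR = 0.7241 * 100 = 72.4%

72.4


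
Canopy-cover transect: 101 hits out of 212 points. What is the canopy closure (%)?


Formula: Canopy closure = covered points / total points * 100
Closure = 101 / 212 * 100
Closure = 0.4764 * 100 = 47.6%

47.6


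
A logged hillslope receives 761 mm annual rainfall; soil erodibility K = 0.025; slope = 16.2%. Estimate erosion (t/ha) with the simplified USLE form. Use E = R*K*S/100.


Formula: E = R * K * S / 100  (simplified USLE)
R * K = 761 * 0.025 = 19.025
E = 19.025 * 16.2 / 100 = 3.08 t/ha

3.08


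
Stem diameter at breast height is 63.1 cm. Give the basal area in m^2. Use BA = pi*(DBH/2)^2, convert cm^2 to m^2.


Formula: BA = pi * (DBH/2)^2 / 10000  (cm^2 to m^2)
Radius = DBH/2 = 63.1/2 = 31.55 cm
BA = pi * 31.55^2 / 10000
   = 3127.1492 cm^2 / 10000
   = 0.3127 m^2

0.3127


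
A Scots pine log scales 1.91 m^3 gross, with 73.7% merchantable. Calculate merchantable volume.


Formula: MV = V_total * (merchantable_pct / 100)
Merchantable fraction = 73.7% / 100 = 0.737
MV = 1.91 m^3 * 0.737 = 1.408 m^3

1.408


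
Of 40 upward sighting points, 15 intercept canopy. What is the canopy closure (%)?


Formula: Canopy closure = covered points / total points * 100
Closure = 15 / 40 * 100
Closure = 0.375 * 100 = 37.5%

37.5


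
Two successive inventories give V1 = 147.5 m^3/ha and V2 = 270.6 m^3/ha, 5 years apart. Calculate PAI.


Formula: PAI = (V_T2 - V_T1) / (T2 - T1)
Volume increment = 270.6 - 147.5 = 123.1 m^3/ha
PAI = 123.1 / 5 = 24.62 m^3/ha/year

24.62


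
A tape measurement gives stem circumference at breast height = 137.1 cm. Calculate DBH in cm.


Formula: DBH = C / pi
DBH = 137.1 / pi
pi = 3.14159...
DBH = 43.6 cm

43.6


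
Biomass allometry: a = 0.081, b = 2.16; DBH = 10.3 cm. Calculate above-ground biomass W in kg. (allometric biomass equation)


Formula: W = a * DBH^b  (allometric power law)
DBH^b = 10.3^2.16 = 154.0737
W = 0.081 * 154.0737 = 12.5 kg

12.5


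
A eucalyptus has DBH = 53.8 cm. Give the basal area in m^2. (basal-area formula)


Formula: BA = pi * (DBH/2)^2 / 10000  (cm^2 to m^2)
Radius = DBH/2 = 53.8/2 = 26.9 cm
BA = pi * 26.9^2 / 10000
   = 2273.2879 cm^2 / 10000
   = 0.2273 m^2

0.2273


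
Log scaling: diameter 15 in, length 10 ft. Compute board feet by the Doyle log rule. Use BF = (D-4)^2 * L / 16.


Doyle: BF = (D - 4)^2 * L / 16
Adjusted diameter = 15 - 4 = 11 in
(D-4)^2 = 11^2 = 121
BF = 121 * 10 / 16 = 76 BF

76


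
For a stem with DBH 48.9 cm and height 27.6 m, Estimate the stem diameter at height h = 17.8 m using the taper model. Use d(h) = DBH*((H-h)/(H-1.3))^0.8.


Taper: d(h) = DBH * ((H - h) / (H - 1.3))^0.8
Numerator = H - h = 27.6 - 17.8 = 9.8 m
Denominator = H - 1.3 = 27.6 - 1.3 = 26.3 m
Ratio = 9.8 / 26.3 = 0.37262
d = 48.9 * 0.37262^0.8 = 22.2 cm

22.2


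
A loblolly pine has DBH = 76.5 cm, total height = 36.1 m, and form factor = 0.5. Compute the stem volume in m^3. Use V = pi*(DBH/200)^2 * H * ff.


Formula: V = pi * (DBH/200)^2 * H * ff
Radius = DBH/200 = 76.5/200 = 0.3825 m
Radius^2 = 0.3825^2 = 0.14630625 m^2
V = pi * 0.14630625 * 36.1 * 0.5
V = 8.296 m^3

8.296


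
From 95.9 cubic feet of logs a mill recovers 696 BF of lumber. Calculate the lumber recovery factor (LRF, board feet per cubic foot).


Formula: LRF = Lumber Output (BF) / Log Input (ft^3)
LRF = 696 BF / 95.9 ft^3
LRF = 7.26 BF/ft^3

7.26


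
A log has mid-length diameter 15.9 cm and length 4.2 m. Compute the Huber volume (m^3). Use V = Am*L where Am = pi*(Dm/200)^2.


Huber: V = Am * L,  Am = pi*(Dm/200)^2
Am = pi*(15.9/200)^2 = 0.019856 m^2
V = 0.019856*4.2 = 0.0834 m^3

0.0834
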